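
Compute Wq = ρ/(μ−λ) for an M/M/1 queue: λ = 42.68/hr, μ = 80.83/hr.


ρ = 42.68/80.83 = 0.5280
Wq = ρ/(μ−λ) = 0.5280/(80.83 − 42.68) = 0.5280/38.15 = 0.01384 hr

Final: 0.01384 hr


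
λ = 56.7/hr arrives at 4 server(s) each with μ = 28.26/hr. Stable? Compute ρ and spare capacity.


Total capacity cμ = 4·28.26 = 113.04/hr
ρ = λ/(cμ) = 56.7/113.04 = 0.5016
Stable ⇔ ρ < 1: YES
Spare capacity = cμ − λ = 113.04 − 56.7 = 56.34/hr

Final: ρ = 0.5016; stable; margin = 56.34/hr


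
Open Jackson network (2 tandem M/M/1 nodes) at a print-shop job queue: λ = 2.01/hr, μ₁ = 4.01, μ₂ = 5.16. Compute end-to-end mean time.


Each node sees arrival rate λ = 2.01/hr (tandem ⇒ throughput preserved).
W₁ = 1/(μ₁−λ) = 1/(4.01−2.01) = 0.50000 hr
W₂ = 1/(μ₂−λ) = 1/(5.16−2.01) = 0.31746 hr
W_total = W₁ + W₂ = 0.50000 + 0.31746 = 0.81746 hr

Final: 0.81746 hr


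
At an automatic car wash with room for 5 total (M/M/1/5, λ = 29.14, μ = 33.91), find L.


ρ = 29.14/33.91 = 0.8593
L = ρ[1 − (K+1)ρ^K + Kρ^(K+1)] / [(1−ρ)(1−ρ^(K+1))]
Numerator: 0.8593·(1 − 6·0.468607 + 5·0.402690) = 0.173419
Denominator: (0.1407)·(0.597310) = 0.084022
L = 0.173419/0.084022 = 2.0640

Final: 2.0640


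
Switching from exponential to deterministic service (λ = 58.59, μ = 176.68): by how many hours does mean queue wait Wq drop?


ρ = 58.59/176.68 = 0.3316
Wq(M/M/1) = ρ/(μ−λ) = 0.3316/118.09 = 0.002808 hr
Wq(M/D/1) = ρ/(2(μ−λ)) = 0.001404 hr
Savings = 0.002808 − 0.001404 = 0.001404 hr

Final: 0.001404 hr


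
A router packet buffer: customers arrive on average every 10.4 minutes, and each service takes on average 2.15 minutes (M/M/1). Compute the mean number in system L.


λ = 60/10.4 = 5.7692 /hr
μ = 60/2.15 = 27.9070 /hr
ρ = λ/μ = 5.7692/27.9070 = 0.2067
L = ρ/(1−ρ) = 0.2067/0.7933 = 0.2606

Final: 0.2606


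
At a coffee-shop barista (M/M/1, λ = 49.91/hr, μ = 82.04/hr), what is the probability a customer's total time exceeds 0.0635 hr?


W ~ Exponential(μ−λ) for M/M/1.
μ − λ = 82.04 − 49.91 = 32.1300
P(W > t) = e^{−(μ−λ)t} = e^{−2.0403} = 0.129996

Final: 0.129996


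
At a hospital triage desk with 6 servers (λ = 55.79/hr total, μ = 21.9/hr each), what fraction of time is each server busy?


ρ = λ/(cμ) = 55.79/(6·21.9) = 55.79/131.40 = 0.4246

Final: 0.4246


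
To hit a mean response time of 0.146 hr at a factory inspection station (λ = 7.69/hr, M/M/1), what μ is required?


W = 1/(μ−λ) ⇒ μ − λ = 1/W = 1/0.146 = 6.8493
μ = λ + 1/W = 7.69 + 6.8493 = 14.5393 per hr

Final: 14.5393 /hr


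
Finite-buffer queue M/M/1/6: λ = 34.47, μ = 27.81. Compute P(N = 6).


ρ = λ/μ = 34.47/27.81 = 1.2395
P_K = (1−ρ)ρ^K/(1−ρ^(K+1)) = (-0.2395·3.626117)/(1 − 4.494507)
= -0.868390/-3.494507 = 0.248502

Final: 0.248502


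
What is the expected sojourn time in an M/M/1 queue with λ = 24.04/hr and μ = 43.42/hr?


W = 1/(μ−λ) = 1/(43.42 − 24.04) = 1/19.38 = 0.05160 hr

Final: 0.05160 hr


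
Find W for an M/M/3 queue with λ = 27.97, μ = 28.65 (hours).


a = 0.9763; ρ = 0.3254; P₀ = 0.372758
Lq = P₀·a^c·ρ/(c!(1−ρ)²) = 0.04134
Wq = Lq/λ = 0.04134/27.97 = 0.001478 hr
W = Wq + 1/μ = 0.001478 + 0.03490 = 0.03638 hr

Final: 0.03638 hr


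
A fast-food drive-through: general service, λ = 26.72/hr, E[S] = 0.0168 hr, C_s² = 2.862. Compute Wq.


ρ = λ·E[S] = 26.72·0.0168 = 0.4489
E[S²] = E[S]²(1+C_s²) = 0.0168²·(1+2.862) = 0.001090
Wq = λ·E[S²]/(2(1−ρ)) = 26.72·0.001090/(2·0.5511) = 0.02642 hr

Final: 0.02642 hr


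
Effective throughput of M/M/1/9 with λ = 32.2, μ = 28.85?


ρ = 1.1161; P_K = (1−ρ)ρ^9/(1−ρ^10) = 0.156060
λ_eff = λ(1 − P_K) = 32.2·(1 − 0.156060) = 32.2·0.843940 = 27.1749 /hr

Final: 27.1749 /hr


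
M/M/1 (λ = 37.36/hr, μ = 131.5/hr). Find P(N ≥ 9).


ρ = 37.36/131.5 = 0.2841
P(N ≥ n) = ρ^n = 0.2841^9 = 0.00001206

Final: 0.00001206


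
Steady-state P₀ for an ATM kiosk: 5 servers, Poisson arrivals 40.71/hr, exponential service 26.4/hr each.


a = λ/μ = 40.71/26.4 = 1.5420; ρ = a/c = 0.3084
Σ_{k=0}^{4} a^k/k! (terms k=0..4) = 1.00000 + 1.54205 + 1.18895 + 0.61114 + 0.23560 = 4.57774
Tail: a^5/(5!(1−ρ)) = 8.71939/(120·0.6916) = 0.10506
P₀ = 1/(4.57774 + 0.10506) = 1/4.68280 = 0.213547

Final: 0.213547


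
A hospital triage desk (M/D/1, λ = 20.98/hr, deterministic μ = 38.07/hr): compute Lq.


ρ = 20.98/38.07 = 0.5511
M/D/1: Lq = ρ²/(2(1−ρ)) = 0.3037/(2·0.4489) = 0.33826

Final: 0.33826


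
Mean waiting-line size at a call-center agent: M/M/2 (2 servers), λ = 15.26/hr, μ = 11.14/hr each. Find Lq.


a = λ/μ = 1.3698; ρ = a/2 = 0.6849
P₀ = 0.187001
Lq = P₀·a^c·ρ / (c!·(1−ρ)²) = 0.187001·1.87646·0.6849/(2·0.09928)
= 1.21045

Final: 1.21045


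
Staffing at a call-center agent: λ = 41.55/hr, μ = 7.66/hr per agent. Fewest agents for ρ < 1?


Stability requires cμ > λ ⇔ c > λ/μ.
λ/μ = 41.55/7.66 = 5.4243
Minimum integer c = ⌊5.4243⌋ + 1 = 6
Check: 6·7.66 = 45.96 > 41.55, while 5·7.66 = 38.30 ≤ 41.55

Final: 6 servers


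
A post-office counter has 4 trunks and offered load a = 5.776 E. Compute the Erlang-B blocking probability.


B(c,a) = (a^c/c!) / Σ_{k=0}^{c} a^k/k!
a^4/4! = 46.376449
Σ terms (k=0..4): 1.00000 + 5.77600 + 16.68109 + 32.11665 + 46.37645 = 101.950192
B = 46.376449/101.950192 = 0.454893

Final: 0.454893


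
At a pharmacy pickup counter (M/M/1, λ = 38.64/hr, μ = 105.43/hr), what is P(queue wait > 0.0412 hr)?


ρ = 38.64/105.43 = 0.3665
P(Wq > t) = ρ·e^{−(μ−λ)t} = 0.3665·e^{−2.7517}
= 0.3665·0.063816 = 0.023389

Final: 0.023389


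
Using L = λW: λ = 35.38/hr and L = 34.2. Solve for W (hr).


W = L/λ = 34.2/35.38 = 0.9666 hr

Final: 0.9666 hr


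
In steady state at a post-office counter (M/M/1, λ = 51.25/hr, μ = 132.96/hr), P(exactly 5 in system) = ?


ρ = 51.25/132.96 = 0.3855
P_n = (1−ρ)·ρ^n = (1 − 0.3855)·0.3855^5 = 0.6145·0.008509 = 0.005229

Final: 0.005229


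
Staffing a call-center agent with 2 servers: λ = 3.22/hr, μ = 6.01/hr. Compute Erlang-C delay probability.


a = λ/μ = 0.5358; ρ = a/2 = 0.2679
P₀ = 0.577428 (from M/M/c formula)
C(c,a) = [a^c/(c!(1−ρ))]·P₀ = [0.28705/(2·0.7321)]·0.577428
= 0.19604·0.577428 = 0.113202

Final: 0.113202


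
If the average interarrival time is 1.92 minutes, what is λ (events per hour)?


λ = 1/(interarrival time) in consistent units.
1 hour = 60 min, so λ = 60/1.92 = 31.2500 per hour

Final: 31.2500 /hr


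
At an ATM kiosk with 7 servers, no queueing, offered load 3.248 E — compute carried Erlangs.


B(7,3.248) = 0.029941 (Erlang-B)
Carried load = a(1 − B) = 3.248·(1 − 0.029941) = 3.248·0.970059 = 3.1508 E

Final: 3.1508 Erlangs


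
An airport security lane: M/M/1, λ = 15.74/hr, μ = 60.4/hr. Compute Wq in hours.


ρ = 15.74/60.4 = 0.2606
Wq = ρ/(μ−λ) = 0.2606/(60.4 − 15.74) = 0.2606/44.66 = 0.005835 hr

Final: 0.005835 hr


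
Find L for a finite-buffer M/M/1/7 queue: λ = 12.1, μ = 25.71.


ρ = 12.1/25.71 = 0.4706
L = ρ[1 − (K+1)ρ^K + Kρ^(K+1)] / [(1−ρ)(1−ρ^(K+1))]
Numerator: 0.4706·(1 − 8·0.005114 + 7·0.002407) = 0.459308
Denominator: (0.5294)·(0.997593) = 0.528092
L = 0.459308/0.528092 = 0.8698

Final: 0.8698


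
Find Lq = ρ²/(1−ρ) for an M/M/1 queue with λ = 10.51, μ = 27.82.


ρ = 10.51/27.82 = 0.3778
Lq = ρ²/(1−ρ) = 0.1427/0.6222 = 0.2294

Final: 0.2294


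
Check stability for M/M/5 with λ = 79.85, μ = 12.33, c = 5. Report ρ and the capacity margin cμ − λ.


Total capacity cμ = 5·12.33 = 61.65/hr
ρ = λ/(cμ) = 79.85/61.65 = 1.2952
Stable ⇔ ρ < 1: NO
Spare capacity = cμ − λ = 61.65 − 79.85 = -18.20/hr

Final: ρ = 1.2952; unstable; margin = -18.20/hr


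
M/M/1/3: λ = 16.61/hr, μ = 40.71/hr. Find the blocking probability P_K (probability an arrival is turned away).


ρ = λ/μ = 16.61/40.71 = 0.4080
P_K = (1−ρ)ρ^K/(1−ρ^(K+1)) = (0.5920·0.067921)/(1 − 0.027712)
= 0.040209/0.972288 = 0.041355

Final: 0.041355


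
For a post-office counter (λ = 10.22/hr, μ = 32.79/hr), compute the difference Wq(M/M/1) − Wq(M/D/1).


ρ = 10.22/32.79 = 0.3117
Wq(M/M/1) = ρ/(μ−λ) = 0.3117/22.57 = 0.01381 hr
Wq(M/D/1) = ρ/(2(μ−λ)) = 0.006905 hr
Savings = 0.01381 − 0.006905 = 0.006905 hr

Final: 0.006905 hr


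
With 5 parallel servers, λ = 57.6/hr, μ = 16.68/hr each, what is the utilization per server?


ρ = λ/(cμ) = 57.6/(5·16.68) = 57.6/83.40 = 0.6906

Final: 0.6906


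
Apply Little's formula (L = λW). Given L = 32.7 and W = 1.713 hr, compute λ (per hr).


λ = L/W = 32.7/1.713 = 19.0893 /hr

Final: 19.0893 /hr


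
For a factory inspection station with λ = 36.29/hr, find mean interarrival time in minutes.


Mean interarrival time = 1/λ = 1/36.29 hour = 0.02756 hour
In minutes: 0.02756 × 60 = 1.6533 min

Final: 1.6533 min


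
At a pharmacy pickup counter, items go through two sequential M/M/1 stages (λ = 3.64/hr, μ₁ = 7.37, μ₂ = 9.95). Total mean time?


Each node sees arrival rate λ = 3.64/hr (tandem ⇒ throughput preserved).
W₁ = 1/(μ₁−λ) = 1/(7.37−3.64) = 0.26810 hr
W₂ = 1/(μ₂−λ) = 1/(9.95−3.64) = 0.15848 hr
W_total = W₁ + W₂ = 0.26810 + 0.15848 = 0.42658 hr

Final: 0.42658 hr


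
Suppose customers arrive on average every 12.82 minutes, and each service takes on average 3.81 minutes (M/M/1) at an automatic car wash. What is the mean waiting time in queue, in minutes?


λ = 60/12.82 = 4.6802 /hr
μ = 60/3.81 = 15.7480 /hr
ρ = λ/μ = 4.6802/15.7480 = 0.2972
Wq = ρ/(μ−λ) = 0.2972/(15.7480−4.6802) = 0.02685 hr
In minutes: 0.02685·60 = 1.611 min

Final: 1.611 min


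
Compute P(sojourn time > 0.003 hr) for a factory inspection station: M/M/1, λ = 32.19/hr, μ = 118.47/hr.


W ~ Exponential(μ−λ) for M/M/1.
μ − λ = 118.47 − 32.19 = 86.2800
P(W > t) = e^{−(μ−λ)t} = e^{−0.2588} = 0.771947

Final: 0.771947


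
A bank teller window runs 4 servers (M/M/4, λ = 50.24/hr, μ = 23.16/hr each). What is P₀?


a = λ/μ = 50.24/23.16 = 2.1693; ρ = a/c = 0.5423
Σ_{k=0}^{3} a^k/k! (terms k=0..3) = 1.00000 + 2.16926 + 2.35284 + 1.70130 = 7.22340
Tail: a^4/(4!(1−ρ)) = 22.14340/(24·0.4577) = 2.01588
P₀ = 1/(7.22340 + 2.01588) = 1/9.23929 = 0.108233

Final: 0.108233


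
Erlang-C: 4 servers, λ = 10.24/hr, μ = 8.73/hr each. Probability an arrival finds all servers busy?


a = λ/μ = 1.1730; ρ = a/4 = 0.2932
P₀ = 0.308503 (from M/M/c formula)
C(c,a) = [a^c/(c!(1−ρ))]·P₀ = [1.89297/(24·0.7068)]·0.308503
= 0.11160·0.308503 = 0.034429

Final: 0.034429


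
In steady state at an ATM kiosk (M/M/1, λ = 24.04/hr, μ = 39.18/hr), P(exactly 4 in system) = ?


ρ = 24.04/39.18 = 0.6136
P_n = (1−ρ)·ρ^n = (1 − 0.6136)·0.6136^4 = 0.3864·0.141736 = 0.054770

Final: 0.054770


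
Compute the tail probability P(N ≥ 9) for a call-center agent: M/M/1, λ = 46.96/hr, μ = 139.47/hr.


ρ = 46.96/139.47 = 0.3367
P(N ≥ n) = ρ^n = 0.3367^9 = 0.00005562

Final: 0.00005562


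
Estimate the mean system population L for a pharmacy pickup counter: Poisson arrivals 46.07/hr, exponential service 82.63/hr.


ρ = λ/μ = 46.07/82.63 = 0.5575
L = ρ/(1−ρ) = 0.5575/(1 − 0.5575) = 0.5575/0.4425 = 1.2601

Final: 1.2601


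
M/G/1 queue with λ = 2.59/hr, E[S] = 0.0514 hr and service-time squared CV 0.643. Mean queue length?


ρ = λ·E[S] = 2.59·0.0514 = 0.1331
Lq = ρ²(1+C_s²)/(2(1−ρ)) = 0.01772·(1+0.643)/(2·0.8669)
= 0.01772·1.6430/1.7337 = 0.01679

Final: 0.01679


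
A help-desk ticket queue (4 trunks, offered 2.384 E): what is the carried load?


B(4,2.384) = 0.136920 (Erlang-B)
Carried load = a(1 − B) = 2.384·(1 − 0.136920) = 2.384·0.863080 = 2.0576 E

Final: 2.0576 Erlangs


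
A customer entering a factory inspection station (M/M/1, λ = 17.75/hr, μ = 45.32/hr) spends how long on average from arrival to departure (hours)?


W = 1/(μ−λ) = 1/(45.32 − 17.75) = 1/27.57 = 0.03627 hr

Final: 0.03627 hr


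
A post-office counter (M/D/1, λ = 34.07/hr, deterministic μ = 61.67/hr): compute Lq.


ρ = 34.07/61.67 = 0.5525
M/D/1: Lq = ρ²/(2(1−ρ)) = 0.3052/(2·0.4475) = 0.34098

Final: 0.34098


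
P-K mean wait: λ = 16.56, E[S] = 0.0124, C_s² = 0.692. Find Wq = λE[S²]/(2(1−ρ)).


ρ = λ·E[S] = 16.56·0.0124 = 0.2053
E[S²] = E[S]²(1+C_s²) = 0.0124²·(1+0.692) = 0.0002602
Wq = λ·E[S²]/(2(1−ρ)) = 16.56·0.0002602/(2·0.7947) = 0.002711 hr

Final: 0.002711 hr


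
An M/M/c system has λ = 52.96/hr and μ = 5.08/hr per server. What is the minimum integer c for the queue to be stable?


Stability requires cμ > λ ⇔ c > λ/μ.
λ/μ = 52.96/5.08 = 10.4252
Minimum integer c = ⌊10.4252⌋ + 1 = 11
Check: 11·5.08 = 55.88 > 52.96, while 10·5.08 = 50.80 ≤ 52.96

Final: 11 servers


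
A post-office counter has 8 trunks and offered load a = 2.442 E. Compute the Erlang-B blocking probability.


B(c,a) = (a^c/c!) / Σ_{k=0}^{c} a^k/k!
a^8/8! = 0.031365
Σ terms (k=0..8): 1.00000 + 2.44200 + 2.98168 + 2.42709 + 1.48174 + 0.72368 + 0.29454 + 0.10275 + 0.03136 = 11.484845
B = 0.031365/11.484845 = 0.002731

Final: 0.002731


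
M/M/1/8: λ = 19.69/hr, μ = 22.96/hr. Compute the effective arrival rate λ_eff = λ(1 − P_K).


ρ = 0.8576; P_K = (1−ρ)ρ^8/(1−ρ^9) = 0.055618
λ_eff = λ(1 − P_K) = 19.69·(1 − 0.055618) = 19.69·0.944382 = 18.5949 /hr

Final: 18.5949 /hr


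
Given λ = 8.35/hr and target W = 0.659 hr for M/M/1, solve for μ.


W = 1/(μ−λ) ⇒ μ − λ = 1/W = 1/0.659 = 1.5175
μ = λ + 1/W = 8.35 + 1.5175 = 9.8675 per hr

Final: 9.8675 /hr


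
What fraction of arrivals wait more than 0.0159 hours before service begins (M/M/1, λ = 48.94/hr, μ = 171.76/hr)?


ρ = 48.94/171.76 = 0.2849
P(Wq > t) = ρ·e^{−(μ−λ)t} = 0.2849·e^{−1.9528}
= 0.2849·0.141871 = 0.040424

Final: 0.040424


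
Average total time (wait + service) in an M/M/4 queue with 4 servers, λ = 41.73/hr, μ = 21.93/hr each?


a = 1.9029; ρ = 0.4757; P₀ = 0.144850
Lq = P₀·a^c·ρ/(c!(1−ρ)²) = 0.13695
Wq = Lq/λ = 0.13695/41.73 = 0.003282 hr
W = Wq + 1/μ = 0.003282 + 0.04560 = 0.04888 hr

Final: 0.04888 hr


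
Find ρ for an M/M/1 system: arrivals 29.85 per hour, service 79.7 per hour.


ρ = λ/μ = 29.85/79.7 = 0.3745

Final: 0.3745


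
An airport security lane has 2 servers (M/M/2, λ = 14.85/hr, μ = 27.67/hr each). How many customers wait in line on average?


a = λ/μ = 0.5367; ρ = a/2 = 0.2683
P₀ = 0.576863
Lq = P₀·a^c·ρ / (c!·(1−ρ)²) = 0.576863·0.28803·0.2683/(2·0.53532)
= 0.04164

Final: 0.04164


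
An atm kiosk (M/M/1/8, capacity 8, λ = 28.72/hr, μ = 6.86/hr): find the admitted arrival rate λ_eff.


ρ = 4.1866; P_K = (1−ρ)ρ^8/(1−ρ^9) = 0.761144
λ_eff = λ(1 − P_K) = 28.72·(1 − 0.761144) = 28.72·0.238856 = 6.8599 /hr

Final: 6.8599 /hr


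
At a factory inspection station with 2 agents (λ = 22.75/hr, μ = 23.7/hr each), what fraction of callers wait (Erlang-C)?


a = λ/μ = 0.9599; ρ = a/2 = 0.4800
P₀ = 0.351390 (from M/M/c formula)
C(c,a) = [a^c/(c!(1−ρ))]·P₀ = [0.92144/(2·0.5200)]·0.351390
= 0.88593·0.351390 = 0.311305

Final: 0.311305


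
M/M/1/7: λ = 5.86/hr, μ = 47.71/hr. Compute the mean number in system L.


ρ = 5.86/47.71 = 0.1228
L = ρ[1 − (K+1)ρ^K + Kρ^(K+1)] / [(1−ρ)(1−ρ^(K+1))]
Numerator: 0.1228·(1 − 8·0.0000004217 + 7·0.00000005180) = 0.122825
Denominator: (0.8772)·(1.000000) = 0.877175
L = 0.122825/0.877175 = 0.1400

Final: 0.1400


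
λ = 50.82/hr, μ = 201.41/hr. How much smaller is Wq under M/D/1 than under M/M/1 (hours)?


ρ = 50.82/201.41 = 0.2523
Wq(M/M/1) = ρ/(μ−λ) = 0.2523/150.59 = 0.001676 hr
Wq(M/D/1) = ρ/(2(μ−λ)) = 0.0008378 hr
Savings = 0.001676 − 0.0008378 = 0.0008378 hr

Final: 0.0008378 hr


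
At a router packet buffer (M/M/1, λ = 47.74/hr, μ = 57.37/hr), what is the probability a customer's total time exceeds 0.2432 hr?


W ~ Exponential(μ−λ) for M/M/1.
μ − λ = 57.37 − 47.74 = 9.6300
P(W > t) = e^{−(μ−λ)t} = e^{−2.3420} = 0.096134

Final: 0.096134


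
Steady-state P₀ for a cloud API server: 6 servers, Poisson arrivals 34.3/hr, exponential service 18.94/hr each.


a = λ/μ = 34.3/18.94 = 1.8110; ρ = a/c = 0.3018
Σ_{k=0}^{5} a^k/k! (terms k=0..5) = 1.00000 + 1.81098 + 1.63983 + 0.98990 + 0.44817 + 0.16233 = 6.05121
Tail: a^6/(6!(1−ρ)) = 35.27645/(720·0.6982) = 0.07018
P₀ = 1/(6.05121 + 0.07018) = 1/6.12139 = 0.163362

Final: 0.163362


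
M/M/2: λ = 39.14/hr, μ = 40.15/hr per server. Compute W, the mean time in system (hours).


a = 0.9748; ρ = 0.4874; P₀ = 0.344608
Lq = P₀·a^c·ρ/(c!(1−ρ)²) = 0.30377
Wq = Lq/λ = 0.30377/39.14 = 0.007761 hr
W = Wq + 1/μ = 0.007761 + 0.02491 = 0.03267 hr

Final: 0.03267 hr


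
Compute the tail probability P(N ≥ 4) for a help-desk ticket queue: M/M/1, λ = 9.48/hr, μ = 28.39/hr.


ρ = 9.48/28.39 = 0.3339
P(N ≥ n) = ρ^n = 0.3339^4 = 0.012433

Final: 0.012433


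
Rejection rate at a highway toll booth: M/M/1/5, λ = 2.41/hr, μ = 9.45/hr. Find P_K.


ρ = λ/μ = 2.41/9.45 = 0.2550
P_K = (1−ρ)ρ^K/(1−ρ^(K+1)) = (0.7450·0.001079)/(1 − 0.0002751)
= 0.0008037/0.999725 = 0.0008039

Final: 0.0008039


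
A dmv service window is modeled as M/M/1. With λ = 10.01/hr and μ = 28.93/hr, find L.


ρ = λ/μ = 10.01/28.93 = 0.3460
L = ρ/(1−ρ) = 0.3460/(1 − 0.3460) = 0.3460/0.6540 = 0.5291

Final: 0.5291


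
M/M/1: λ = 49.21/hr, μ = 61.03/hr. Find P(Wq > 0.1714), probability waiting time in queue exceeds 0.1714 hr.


ρ = 49.21/61.03 = 0.8063
P(Wq > t) = ρ·e^{−(μ−λ)t} = 0.8063·e^{−2.0259}
= 0.8063·0.131869 = 0.106329

Final: 0.106329


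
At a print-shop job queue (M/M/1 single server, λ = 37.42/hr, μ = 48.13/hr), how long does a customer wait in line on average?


ρ = 37.42/48.13 = 0.7775
Wq = ρ/(μ−λ) = 0.7775/(48.13 − 37.42) = 0.7775/10.71 = 0.07259 hr

Final: 0.07259 hr


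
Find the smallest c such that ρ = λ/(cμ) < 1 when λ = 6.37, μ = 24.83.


Stability requires cμ > λ ⇔ c > λ/μ.
λ/μ = 6.37/24.83 = 0.2565
Minimum integer c = ⌊0.2565⌋ + 1 = 1
Check: 1·24.83 = 24.83 > 6.37, while 0·24.83 = 0.00 ≤ 6.37

Final: 1 servers


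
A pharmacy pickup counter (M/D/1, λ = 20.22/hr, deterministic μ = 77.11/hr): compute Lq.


ρ = 20.22/77.11 = 0.2622
M/D/1: Lq = ρ²/(2(1−ρ)) = 0.06876/(2·0.7378) = 0.04660

Final: 0.04660


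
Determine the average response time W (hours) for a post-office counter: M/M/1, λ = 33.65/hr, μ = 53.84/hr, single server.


W = 1/(μ−λ) = 1/(53.84 − 33.65) = 1/20.19 = 0.04953 hr

Final: 0.04953 hr


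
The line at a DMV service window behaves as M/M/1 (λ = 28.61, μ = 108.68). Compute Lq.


ρ = 28.61/108.68 = 0.2632
Lq = ρ²/(1−ρ) = 0.06930/0.7368 = 0.09406

Final: 0.09406


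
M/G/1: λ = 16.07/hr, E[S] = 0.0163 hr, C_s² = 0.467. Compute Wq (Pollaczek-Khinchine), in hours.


ρ = λ·E[S] = 16.07·0.0163 = 0.2619
E[S²] = E[S]²(1+C_s²) = 0.0163²·(1+0.467) = 0.0003898
Wq = λ·E[S²]/(2(1−ρ)) = 16.07·0.0003898/(2·0.7381) = 0.004243 hr

Final: 0.004243 hr


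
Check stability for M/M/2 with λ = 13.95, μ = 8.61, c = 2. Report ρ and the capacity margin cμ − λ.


Total capacity cμ = 2·8.61 = 17.22/hr
ρ = λ/(cμ) = 13.95/17.22 = 0.8101
Stable ⇔ ρ < 1: YES
Spare capacity = cμ − λ = 17.22 − 13.95 = 3.27/hr

Final: ρ = 0.8101; stable; margin = 3.27/hr


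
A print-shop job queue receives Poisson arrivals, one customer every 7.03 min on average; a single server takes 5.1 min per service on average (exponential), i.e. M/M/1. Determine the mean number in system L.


λ = 60/7.03 = 8.5349 /hr
μ = 60/5.1 = 11.7647 /hr
ρ = λ/μ = 8.5349/11.7647 = 0.7255
L = ρ/(1−ρ) = 0.7255/0.2745 = 2.6425

Final: 2.6425


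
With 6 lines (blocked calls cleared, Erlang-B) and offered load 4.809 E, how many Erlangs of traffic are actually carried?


B(6,4.809) = 0.177459 (Erlang-B)
Carried load = a(1 − B) = 4.809·(1 − 0.177459) = 4.809·0.822541 = 3.9556 E

Final: 3.9556 Erlangs


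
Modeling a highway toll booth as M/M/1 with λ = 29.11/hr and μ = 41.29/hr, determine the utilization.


ρ = λ/μ = 29.11/41.29 = 0.7050

Final: 0.7050


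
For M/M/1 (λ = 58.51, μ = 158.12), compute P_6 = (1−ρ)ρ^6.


ρ = 58.51/158.12 = 0.3700
P_n = (1−ρ)·ρ^n = (1 − 0.3700)·0.3700^6 = 0.6300·0.002567 = 0.001617

Final: 0.001617


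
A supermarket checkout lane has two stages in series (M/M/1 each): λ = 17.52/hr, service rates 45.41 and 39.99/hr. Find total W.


Each node sees arrival rate λ = 17.52/hr (tandem ⇒ throughput preserved).
W₁ = 1/(μ₁−λ) = 1/(45.41−17.52) = 0.03586 hr
W₂ = 1/(μ₂−λ) = 1/(39.99−17.52) = 0.04450 hr
W_total = W₁ + W₂ = 0.03586 + 0.04450 = 0.08036 hr

Final: 0.08036 hr


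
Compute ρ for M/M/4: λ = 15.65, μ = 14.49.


ρ = λ/(cμ) = 15.65/(4·14.49) = 15.65/57.96 = 0.2700

Final: 0.2700


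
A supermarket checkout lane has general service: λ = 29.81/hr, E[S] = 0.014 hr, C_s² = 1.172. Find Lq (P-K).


ρ = λ·E[S] = 29.81·0.014 = 0.4173
Lq = ρ²(1+C_s²)/(2(1−ρ)) = 0.1742·(1+1.172)/(2·0.5827)
= 0.1742·2.1720/1.1653 = 0.32463

Final: 0.32463


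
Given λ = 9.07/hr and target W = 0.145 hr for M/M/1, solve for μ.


W = 1/(μ−λ) ⇒ μ − λ = 1/W = 1/0.145 = 6.8966
μ = λ + 1/W = 9.07 + 6.8966 = 15.9666 per hr

Final: 15.9666 /hr


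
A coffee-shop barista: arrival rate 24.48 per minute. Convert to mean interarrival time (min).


Mean interarrival time = 1/λ = 1/24.48 minute = 0.04085 minute
In minutes: 0.04085 × 1 = 0.04085 min

Final: 0.04085 min


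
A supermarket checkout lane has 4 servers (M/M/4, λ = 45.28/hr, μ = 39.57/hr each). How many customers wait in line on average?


a = λ/μ = 1.1443; ρ = a/4 = 0.2861
P₀ = 0.317580
Lq = P₀·a^c·ρ / (c!·(1−ρ)²) = 0.317580·1.71459·0.2861/(24·0.50969)
= 0.01273

Final: 0.01273


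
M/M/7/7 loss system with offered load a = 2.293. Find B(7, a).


B(c,a) = (a^c/c!) / Σ_{k=0}^{c} a^k/k!
a^7/7! = 0.066130
Σ terms (k=0..7): 1.00000 + 2.29300 + 2.62892 + 2.00937 + 1.15187 + 0.52825 + 0.20188 + 0.06613 = 9.879432
B = 0.066130/9.879432 = 0.006694

Final: 0.006694


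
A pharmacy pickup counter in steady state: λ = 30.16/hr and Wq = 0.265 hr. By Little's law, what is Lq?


Lq = λWq = 30.16·0.265 = 7.9924

Final: 7.9924


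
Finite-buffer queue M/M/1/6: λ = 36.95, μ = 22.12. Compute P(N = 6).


ρ = λ/μ = 36.95/22.12 = 1.6704
P_K = (1−ρ)ρ^K/(1−ρ^(K+1)) = (-0.6704·21.725807)/(1 − 36.291527)
= -14.565720/-35.291527 = 0.412726

Final: 0.412726


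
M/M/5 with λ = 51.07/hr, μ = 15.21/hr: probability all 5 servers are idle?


a = λ/μ = 51.07/15.21 = 3.3577; ρ = a/c = 0.6715
Σ_{k=0}^{4} a^k/k! (terms k=0..4) = 1.00000 + 3.35766 + 5.63694 + 6.30897 + 5.29585 = 21.59942
Tail: a^5/(5!(1−ρ)) = 426.75952/(120·0.3285) = 10.82702
P₀ = 1/(21.59942 + 10.82702) = 1/32.42643 = 0.030839

Final: 0.030839


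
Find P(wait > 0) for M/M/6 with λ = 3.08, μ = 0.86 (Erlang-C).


a = λ/μ = 3.5814; ρ = a/6 = 0.5969
P₀ = 0.026535 (from M/M/c formula)
C(c,a) = [a^c/(c!(1−ρ))]·P₀ = [2110.15128/(720·0.4031)]·0.026535
= 7.27055·0.026535 = 0.192924

Final: 0.192924


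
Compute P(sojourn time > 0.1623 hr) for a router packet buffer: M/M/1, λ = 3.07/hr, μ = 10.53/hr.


W ~ Exponential(μ−λ) for M/M/1.
μ − λ = 10.53 − 3.07 = 7.4600
P(W > t) = e^{−(μ−λ)t} = e^{−1.2108} = 0.297971

Final: 0.297971


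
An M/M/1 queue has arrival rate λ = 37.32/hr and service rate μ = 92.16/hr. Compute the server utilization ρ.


ρ = λ/μ = 37.32/92.16 = 0.4049

Final: 0.4049


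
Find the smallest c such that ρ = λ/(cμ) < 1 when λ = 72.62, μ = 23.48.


Stability requires cμ > λ ⇔ c > λ/μ.
λ/μ = 72.62/23.48 = 3.0928
Minimum integer c = ⌊3.0928⌋ + 1 = 4
Check: 4·23.48 = 93.92 > 72.62, while 3·23.48 = 70.44 ≤ 72.62

Final: 4 servers


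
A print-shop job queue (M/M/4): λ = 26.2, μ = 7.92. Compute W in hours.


a = 3.3081; ρ = 0.8270; P₀ = 0.022391
Lq = P₀·a^c·ρ/(c!(1−ρ)²) = 3.08815
Wq = Lq/λ = 3.08815/26.2 = 0.11787 hr
W = Wq + 1/μ = 0.11787 + 0.12626 = 0.24413 hr

Final: 0.24413 hr


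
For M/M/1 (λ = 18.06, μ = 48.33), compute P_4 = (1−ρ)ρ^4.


ρ = 18.06/48.33 = 0.3737
P_n = (1−ρ)·ρ^n = (1 − 0.3737)·0.3737^4 = 0.6263·0.019499 = 0.012212

Final: 0.012212


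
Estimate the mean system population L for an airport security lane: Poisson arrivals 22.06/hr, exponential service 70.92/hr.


ρ = λ/μ = 22.06/70.92 = 0.3111
L = ρ/(1−ρ) = 0.3111/(1 − 0.3111) = 0.3111/0.6889 = 0.4515

Final: 0.4515


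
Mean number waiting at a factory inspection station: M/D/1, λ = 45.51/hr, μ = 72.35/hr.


ρ = 45.51/72.35 = 0.6290
M/D/1: Lq = ρ²/(2(1−ρ)) = 0.3957/(2·0.3710) = 0.53329

Final: 0.53329


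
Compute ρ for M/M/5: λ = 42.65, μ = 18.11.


ρ = λ/(cμ) = 42.65/(5·18.11) = 42.65/90.55 = 0.4710

Final: 0.4710


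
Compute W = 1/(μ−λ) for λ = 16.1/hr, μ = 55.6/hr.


W = 1/(μ−λ) = 1/(55.6 − 16.1) = 1/39.50 = 0.02532 hr

Final: 0.02532 hr


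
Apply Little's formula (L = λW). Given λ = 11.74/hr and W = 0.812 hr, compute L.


L = λW = 11.74·0.812 = 9.5329

Final: 9.5329


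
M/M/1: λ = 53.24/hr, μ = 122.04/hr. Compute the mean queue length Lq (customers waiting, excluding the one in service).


ρ = 53.24/122.04 = 0.4363
Lq = ρ²/(1−ρ) = 0.1903/0.5637 = 0.3376

Final: 0.3376


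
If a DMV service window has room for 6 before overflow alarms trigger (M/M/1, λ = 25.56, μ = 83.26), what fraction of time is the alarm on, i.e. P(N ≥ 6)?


ρ = 25.56/83.26 = 0.3070
P(N ≥ n) = ρ^n = 0.3070^6 = 0.0008370

Final: 0.0008370


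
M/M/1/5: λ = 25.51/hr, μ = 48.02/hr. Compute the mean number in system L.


ρ = 25.51/48.02 = 0.5312
L = ρ[1 − (K+1)ρ^K + Kρ^(K+1)] / [(1−ρ)(1−ρ^(K+1))]
Numerator: 0.5312·(1 − 6·0.042310 + 5·0.022477) = 0.456080
Denominator: (0.4688)·(0.977523) = 0.458227
L = 0.456080/0.458227 = 0.9953

Final: 0.9953


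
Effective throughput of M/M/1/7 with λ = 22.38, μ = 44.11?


ρ = 0.5074; P_K = (1−ρ)ρ^7/(1−ρ^8) = 0.004282
λ_eff = λ(1 − P_K) = 22.38·(1 − 0.004282) = 22.38·0.995718 = 22.2842 /hr

Final: 22.2842 /hr


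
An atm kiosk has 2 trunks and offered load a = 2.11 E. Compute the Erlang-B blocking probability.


B(c,a) = (a^c/c!) / Σ_{k=0}^{c} a^k/k!
a^2/2! = 2.226050
Σ terms (k=0..2): 1.00000 + 2.11000 + 2.22605 = 5.336050
B = 2.226050/5.336050 = 0.417172

Final: 0.417172


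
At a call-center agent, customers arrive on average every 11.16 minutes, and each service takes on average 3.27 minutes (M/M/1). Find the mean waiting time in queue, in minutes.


λ = 60/11.16 = 5.3763 /hr
μ = 60/3.27 = 18.3486 /hr
ρ = λ/μ = 5.3763/18.3486 = 0.2930
Wq = ρ/(μ−λ) = 0.2930/(18.3486−5.3763) = 0.02259 hr
In minutes: 0.02259·60 = 1.355 min

Final: 1.355 min


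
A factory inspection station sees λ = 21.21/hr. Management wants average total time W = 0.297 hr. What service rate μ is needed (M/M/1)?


W = 1/(μ−λ) ⇒ μ − λ = 1/W = 1/0.297 = 3.3670
μ = λ + 1/W = 21.21 + 3.3670 = 24.5770 per hr

Final: 24.5770 /hr


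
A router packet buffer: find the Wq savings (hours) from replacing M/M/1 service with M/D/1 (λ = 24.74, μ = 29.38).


ρ = 24.74/29.38 = 0.8421
Wq(M/M/1) = ρ/(μ−λ) = 0.8421/4.64 = 0.18148 hr
Wq(M/D/1) = ρ/(2(μ−λ)) = 0.09074 hr
Savings = 0.18148 − 0.09074 = 0.09074 hr

Final: 0.09074 hr


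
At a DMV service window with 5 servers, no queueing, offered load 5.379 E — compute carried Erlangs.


B(5,5.379) = 0.314833 (Erlang-B)
Carried load = a(1 − B) = 5.379·(1 − 0.314833) = 5.379·0.685167 = 3.6855 E

Final: 3.6855 Erlangs


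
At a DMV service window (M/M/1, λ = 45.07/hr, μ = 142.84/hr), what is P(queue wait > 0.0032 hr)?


ρ = 45.07/142.84 = 0.3155
P(Wq > t) = ρ·e^{−(μ−λ)t} = 0.3155·e^{−0.3129}
= 0.3155·0.731349 = 0.230761

Final: 0.230761


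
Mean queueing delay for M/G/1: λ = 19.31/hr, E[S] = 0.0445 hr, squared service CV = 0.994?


ρ = λ·E[S] = 19.31·0.0445 = 0.8593
E[S²] = E[S]²(1+C_s²) = 0.0445²·(1+0.994) = 0.003949
Wq = λ·E[S²]/(2(1−ρ)) = 19.31·0.003949/(2·0.1407) = 0.27095 hr

Final: 0.27095 hr


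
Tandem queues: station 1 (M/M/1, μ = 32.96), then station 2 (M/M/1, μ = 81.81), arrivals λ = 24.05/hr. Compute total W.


Each node sees arrival rate λ = 24.05/hr (tandem ⇒ throughput preserved).
W₁ = 1/(μ₁−λ) = 1/(32.96−24.05) = 0.11223 hr
W₂ = 1/(μ₂−λ) = 1/(81.81−24.05) = 0.01731 hr
W_total = W₁ + W₂ = 0.11223 + 0.01731 = 0.12955 hr

Final: 0.12955 hr


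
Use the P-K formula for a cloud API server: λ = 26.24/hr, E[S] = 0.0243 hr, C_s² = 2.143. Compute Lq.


ρ = λ·E[S] = 26.24·0.0243 = 0.6376
Lq = ρ²(1+C_s²)/(2(1−ρ)) = 0.4066·(1+2.143)/(2·0.3624)
= 0.4066·3.1430/0.7247 = 1.76321

Final: 1.76321


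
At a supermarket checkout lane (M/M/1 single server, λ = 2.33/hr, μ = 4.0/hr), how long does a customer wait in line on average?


ρ = 2.33/4.0 = 0.5825
Wq = ρ/(μ−λ) = 0.5825/(4.0 − 2.33) = 0.5825/1.67 = 0.3488 hr

Final: 0.3488 hr


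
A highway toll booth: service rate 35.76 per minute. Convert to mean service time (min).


Mean service time = 1/μ = 1/35.76 minute = 0.02796 minute
In minutes: 0.02796 × 1 = 0.02796 min

Final: 0.02796 min


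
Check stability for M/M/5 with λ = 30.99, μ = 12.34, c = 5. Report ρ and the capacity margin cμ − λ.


Total capacity cμ = 5·12.34 = 61.70/hr
ρ = λ/(cμ) = 30.99/61.70 = 0.5023
Stable ⇔ ρ < 1: YES
Spare capacity = cμ − λ = 61.70 − 30.99 = 30.71/hr

Final: ρ = 0.5023; stable; margin = 30.71/hr


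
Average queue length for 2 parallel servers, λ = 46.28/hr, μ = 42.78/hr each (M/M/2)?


a = λ/μ = 1.0818; ρ = a/2 = 0.5409
P₀ = 0.297937
Lq = P₀·a^c·ρ / (c!·(1−ρ)²) = 0.297937·1.17032·0.5409/(2·0.21077)
= 0.44743

Final: 0.44743


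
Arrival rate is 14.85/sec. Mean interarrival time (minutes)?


Mean interarrival time = 1/λ = 1/14.85 second = 0.06734 second
In minutes: 0.06734 × 0.0166667 = 0.001122 min

Final: 0.001122 min


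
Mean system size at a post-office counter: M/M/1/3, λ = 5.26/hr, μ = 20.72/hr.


ρ = 5.26/20.72 = 0.2539
L = ρ[1 − (K+1)ρ^K + Kρ^(K+1)] / [(1−ρ)(1−ρ^(K+1))]
Numerator: 0.2539·(1 − 4·0.016360 + 3·0.004153) = 0.240411
Denominator: (0.7461)·(0.995847) = 0.743040
L = 0.240411/0.743040 = 0.3236

Final: 0.3236


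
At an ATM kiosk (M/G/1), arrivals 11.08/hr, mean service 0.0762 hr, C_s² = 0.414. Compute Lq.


ρ = λ·E[S] = 11.08·0.0762 = 0.8443
Lq = ρ²(1+C_s²)/(2(1−ρ)) = 0.7128·(1+0.414)/(2·0.1557)
= 0.7128·1.4140/0.3114 = 3.23675

Final: 3.23675


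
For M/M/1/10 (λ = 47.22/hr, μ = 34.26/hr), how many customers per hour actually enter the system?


ρ = 1.3783; P_K = (1−ρ)ρ^10/(1−ρ^11) = 0.282752
λ_eff = λ(1 − P_K) = 47.22·(1 − 0.282752) = 47.22·0.717248 = 33.8684 /hr

Final: 33.8684 /hr


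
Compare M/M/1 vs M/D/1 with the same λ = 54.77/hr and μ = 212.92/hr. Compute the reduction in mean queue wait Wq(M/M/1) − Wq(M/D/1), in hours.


ρ = 54.77/212.92 = 0.2572
Wq(M/M/1) = ρ/(μ−λ) = 0.2572/158.15 = 0.001627 hr
Wq(M/D/1) = ρ/(2(μ−λ)) = 0.0008133 hr
Savings = 0.001627 − 0.0008133 = 0.0008133 hr

Final: 0.0008133 hr


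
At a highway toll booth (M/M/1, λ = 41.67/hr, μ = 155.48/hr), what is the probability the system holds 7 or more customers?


ρ = 41.67/155.48 = 0.2680
P(N ≥ n) = ρ^n = 0.2680^7 = 0.00009932

Final: 0.00009932


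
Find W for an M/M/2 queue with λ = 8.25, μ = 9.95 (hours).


a = 0.8291; ρ = 0.4146; P₀ = 0.413854
Lq = P₀·a^c·ρ/(c!(1−ρ)²) = 0.17208
Wq = Lq/λ = 0.17208/8.25 = 0.02086 hr
W = Wq + 1/μ = 0.02086 + 0.10050 = 0.12136 hr

Final: 0.12136 hr


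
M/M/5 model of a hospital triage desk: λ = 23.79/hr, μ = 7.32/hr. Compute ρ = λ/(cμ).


ρ = λ/(cμ) = 23.79/(5·7.32) = 23.79/36.60 = 0.6500

Final: 0.6500


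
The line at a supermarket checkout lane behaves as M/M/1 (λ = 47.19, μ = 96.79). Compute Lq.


ρ = 47.19/96.79 = 0.4876
Lq = ρ²/(1−ρ) = 0.2377/0.5124 = 0.4639

Final: 0.4639


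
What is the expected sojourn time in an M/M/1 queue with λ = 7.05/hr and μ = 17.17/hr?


W = 1/(μ−λ) = 1/(17.17 − 7.05) = 1/10.12 = 0.09881 hr

Final: 0.09881 hr


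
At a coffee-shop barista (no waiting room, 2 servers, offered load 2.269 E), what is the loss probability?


B(c,a) = (a^c/c!) / Σ_{k=0}^{c} a^k/k!
a^2/2! = 2.574181
Σ terms (k=0..2): 1.00000 + 2.26900 + 2.57418 = 5.843181
B = 2.574181/5.843181 = 0.440544

Final: 0.440544


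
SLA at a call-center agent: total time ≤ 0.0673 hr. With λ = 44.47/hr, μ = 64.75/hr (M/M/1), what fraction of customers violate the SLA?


W ~ Exponential(μ−λ) for M/M/1.
μ − λ = 64.75 − 44.47 = 20.2800
P(W > t) = e^{−(μ−λ)t} = e^{−1.3648} = 0.255421

Final: 0.255421


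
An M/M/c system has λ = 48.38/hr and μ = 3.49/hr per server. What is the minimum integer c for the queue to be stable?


Stability requires cμ > λ ⇔ c > λ/μ.
λ/μ = 48.38/3.49 = 13.8625
Minimum integer c = ⌊13.8625⌋ + 1 = 14
Check: 14·3.49 = 48.86 > 48.38, while 13·3.49 = 45.37 ≤ 48.38

Final: 14 servers


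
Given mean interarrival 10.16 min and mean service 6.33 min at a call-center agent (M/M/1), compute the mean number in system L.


λ = 60/10.16 = 5.9055 /hr
μ = 60/6.33 = 9.4787 /hr
ρ = λ/μ = 5.9055/9.4787 = 0.6230
L = ρ/(1−ρ) = 0.6230/0.3770 = 1.6527

Final: 1.6527


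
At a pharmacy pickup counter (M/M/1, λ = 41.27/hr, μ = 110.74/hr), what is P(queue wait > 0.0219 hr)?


ρ = 41.27/110.74 = 0.3727
P(Wq > t) = ρ·e^{−(μ−λ)t} = 0.3727·e^{−1.5214}
= 0.3727·0.218407 = 0.081395

Final: 0.081395


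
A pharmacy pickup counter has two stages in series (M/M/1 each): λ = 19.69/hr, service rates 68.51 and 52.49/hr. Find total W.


Each node sees arrival rate λ = 19.69/hr (tandem ⇒ throughput preserved).
W₁ = 1/(μ₁−λ) = 1/(68.51−19.69) = 0.02048 hr
W₂ = 1/(μ₂−λ) = 1/(52.49−19.69) = 0.03049 hr
W_total = W₁ + W₂ = 0.02048 + 0.03049 = 0.05097 hr

Final: 0.05097 hr


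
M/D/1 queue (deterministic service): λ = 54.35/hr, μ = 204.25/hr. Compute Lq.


ρ = 54.35/204.25 = 0.2661
M/D/1: Lq = ρ²/(2(1−ρ)) = 0.07081/(2·0.7339) = 0.04824

Final: 0.04824


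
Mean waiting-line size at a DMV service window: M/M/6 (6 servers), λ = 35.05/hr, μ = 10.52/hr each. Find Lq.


a = λ/μ = 3.3317; ρ = a/6 = 0.5553
P₀ = 0.034634
Lq = P₀·a^c·ρ / (c!·(1−ρ)²) = 0.034634·1367.83495·0.5553/(720·0.19777)
= 0.18474

Final: 0.18474


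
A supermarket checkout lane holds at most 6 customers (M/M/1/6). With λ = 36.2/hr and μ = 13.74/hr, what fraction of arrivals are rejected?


ρ = λ/μ = 36.2/13.74 = 2.6346
P_K = (1−ρ)ρ^K/(1−ρ^(K+1)) = (-1.6346·334.449866)/(1 − 881.156126)
= -546.706259/-880.156126 = 0.621147

Final: 0.621147


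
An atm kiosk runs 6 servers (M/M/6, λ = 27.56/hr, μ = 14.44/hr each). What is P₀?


a = λ/μ = 27.56/14.44 = 1.9086; ρ = a/c = 0.3181
Σ_{k=0}^{5} a^k/k! (terms k=0..5) = 1.00000 + 1.90859 + 1.82135 + 1.15874 + 0.55289 + 0.21105 = 6.65261
Tail: a^6/(6!(1−ρ)) = 48.33616/(720·0.6819) = 0.09845
P₀ = 1/(6.65261 + 0.09845) = 1/6.75106 = 0.148125

Final: 0.148125


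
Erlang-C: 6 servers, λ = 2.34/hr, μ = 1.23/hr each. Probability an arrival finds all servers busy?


a = λ/μ = 1.9024; ρ = a/6 = 0.3171
P₀ = 0.149042 (from M/M/c formula)
C(c,a) = [a^c/(c!(1−ρ))]·P₀ = [47.40940/(720·0.6829)]·0.149042
= 0.09642·0.149042 = 0.014370

Final: 0.014370


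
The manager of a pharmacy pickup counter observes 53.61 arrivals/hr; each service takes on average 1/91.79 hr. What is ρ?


ρ = λ/μ = 53.61/91.79 = 0.5841

Final: 0.5841


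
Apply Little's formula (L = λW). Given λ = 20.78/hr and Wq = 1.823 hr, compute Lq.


Lq = λWq = 20.78·1.823 = 37.8819

Final: 37.8819


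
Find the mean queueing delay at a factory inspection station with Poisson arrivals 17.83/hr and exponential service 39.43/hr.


ρ = 17.83/39.43 = 0.4522
Wq = ρ/(μ−λ) = 0.4522/(39.43 − 17.83) = 0.4522/21.60 = 0.02093 hr

Final: 0.02093 hr


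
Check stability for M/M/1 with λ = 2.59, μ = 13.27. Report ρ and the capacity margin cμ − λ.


Total capacity cμ = 1·13.27 = 13.27/hr
ρ = λ/(cμ) = 2.59/13.27 = 0.1952
Stable ⇔ ρ < 1: YES
Spare capacity = cμ − λ = 13.27 − 2.59 = 10.68/hr

Final: ρ = 0.1952; stable; margin = 10.68/hr


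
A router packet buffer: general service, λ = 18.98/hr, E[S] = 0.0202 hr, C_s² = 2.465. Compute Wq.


ρ = λ·E[S] = 18.98·0.0202 = 0.3834
E[S²] = E[S]²(1+C_s²) = 0.0202²·(1+2.465) = 0.001414
Wq = λ·E[S²]/(2(1−ρ)) = 18.98·0.001414/(2·0.6166) = 0.02176 hr

Final: 0.02176 hr


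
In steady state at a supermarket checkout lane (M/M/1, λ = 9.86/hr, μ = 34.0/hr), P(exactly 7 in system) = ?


ρ = 9.86/34.0 = 0.2900
P_n = (1−ρ)·ρ^n = (1 − 0.2900)·0.2900^7 = 0.7100·0.0001725 = 0.0001225

Final: 0.0001225


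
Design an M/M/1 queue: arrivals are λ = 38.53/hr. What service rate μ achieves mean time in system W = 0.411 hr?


W = 1/(μ−λ) ⇒ μ − λ = 1/W = 1/0.411 = 2.4331
μ = λ + 1/W = 38.53 + 2.4331 = 40.9631 per hr

Final: 40.9631 /hr


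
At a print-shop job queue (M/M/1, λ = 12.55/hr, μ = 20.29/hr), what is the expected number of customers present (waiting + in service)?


ρ = λ/μ = 12.55/20.29 = 0.6185
L = ρ/(1−ρ) = 0.6185/(1 − 0.6185) = 0.6185/0.3815 = 1.6214

Final: 1.6214


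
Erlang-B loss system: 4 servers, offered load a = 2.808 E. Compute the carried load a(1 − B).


B(4,2.808) = 0.184624 (Erlang-B)
Carried load = a(1 − B) = 2.808·(1 − 0.184624) = 2.808·0.815376 = 2.2896 E

Final: 2.2896 Erlangs


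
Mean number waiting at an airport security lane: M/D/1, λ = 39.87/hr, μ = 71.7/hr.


ρ = 39.87/71.7 = 0.5561
M/D/1: Lq = ρ²/(2(1−ρ)) = 0.3092/(2·0.4439) = 0.34826

Final: 0.34826


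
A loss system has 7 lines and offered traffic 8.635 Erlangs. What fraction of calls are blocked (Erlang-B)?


B(c,a) = (a^c/c!) / Σ_{k=0}^{c} a^k/k!
a^7/7! = 710.241193
Σ terms (k=0..7): 1.00000 + 8.63500 + 37.28161 + 107.30891 + 231.65311 + 400.06491 + 575.76009 + 710.24119 = 2071.944817
B = 710.241193/2071.944817 = 0.342790

Final: 0.342790


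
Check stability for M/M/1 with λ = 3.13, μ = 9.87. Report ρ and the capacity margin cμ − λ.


Total capacity cμ = 1·9.87 = 9.87/hr
ρ = λ/(cμ) = 3.13/9.87 = 0.3171
Stable ⇔ ρ < 1: YES
Spare capacity = cμ − λ = 9.87 − 3.13 = 6.74/hr

Final: ρ = 0.3171; stable; margin = 6.74/hr


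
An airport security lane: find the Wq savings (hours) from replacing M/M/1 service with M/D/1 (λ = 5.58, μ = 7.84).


ρ = 5.58/7.84 = 0.7117
Wq(M/M/1) = ρ/(μ−λ) = 0.7117/2.26 = 0.31493 hr
Wq(M/D/1) = ρ/(2(μ−λ)) = 0.15746 hr
Savings = 0.31493 − 0.15746 = 0.15746 hr

Final: 0.15746 hr
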